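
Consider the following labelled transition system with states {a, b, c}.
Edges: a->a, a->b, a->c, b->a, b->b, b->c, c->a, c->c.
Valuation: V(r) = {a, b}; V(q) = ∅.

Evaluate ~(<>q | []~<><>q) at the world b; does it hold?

At b: <>q | []~<><>q is true, so ~(<>q | []~<><>q) is false.
  At b: <>q is false, []~<><>q is true, so <>q | []~<><>q is true.
    At b: <>q requires q at some successor in {a, b, c}.
      At a: q is false.
      At b: q is false.
      At c: q is false.
    So <>q is false at b.
    At b: []~<><>q requires ~<><>q at every successor {a, b, c}.
      At a: ~<><>q is true.
      At b: ~<><>q is true.
      At c: ~<><>q is true.
    So []~<><>q is true at b.

No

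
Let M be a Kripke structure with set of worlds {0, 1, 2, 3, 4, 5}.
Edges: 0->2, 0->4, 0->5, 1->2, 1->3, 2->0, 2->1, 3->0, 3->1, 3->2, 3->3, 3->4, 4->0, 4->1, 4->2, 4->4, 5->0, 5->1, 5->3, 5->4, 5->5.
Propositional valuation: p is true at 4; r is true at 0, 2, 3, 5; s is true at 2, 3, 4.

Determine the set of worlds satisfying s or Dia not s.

Let φ = s or Dia not s. Evaluate φ at each world:
  0 (successors {2, 4, 5}): φ is true.
  1 (successors {2, 3}): φ is false.
  2 (successors {0, 1}): φ is true.
  3 (successors {0, 1, 2, 3, 4}): φ is true.
  4 (successors {0, 1, 2, 4}): φ is true.
  5 (successors {0, 1, 3, 4, 5}): φ is true.
For instance, at 4:
  At 4: s is true, Dia not s is true, so s or Dia not s is true.
    At 4: Dia not s requires not s at some successor in {0, 1, 2, 4}.
      not s holds at 0, so Dia not s is true at 4.
Satisfying worlds: {0, 2, 3, 4, 5}

0, 2, 3, 4, 5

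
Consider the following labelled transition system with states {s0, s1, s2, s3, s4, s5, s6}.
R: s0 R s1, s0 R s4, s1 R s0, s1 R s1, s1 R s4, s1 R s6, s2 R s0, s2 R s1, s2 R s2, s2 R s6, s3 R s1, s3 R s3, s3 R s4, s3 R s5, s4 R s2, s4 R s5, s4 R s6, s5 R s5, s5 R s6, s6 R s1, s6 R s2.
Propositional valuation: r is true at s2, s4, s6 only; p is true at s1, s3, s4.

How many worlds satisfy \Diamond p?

5

Let φ = \Diamond p. Evaluate φ at each world:
  s0 (successors {s1, s4}): φ is true.
  s1 (successors {s0, s1, s4, s6}): φ is true.
  s2 (successors {s0, s1, s2, s6}): φ is true.
  s3 (successors {s1, s3, s4, s5}): φ is true.
  s4 (successors {s2, s5, s6}): φ is false.
  s5 (successors {s5, s6}): φ is false.
  s6 (successors {s1, s2}): φ is true.
For instance, at s4:
  At s4: \Diamond p requires p at some successor in {s2, s5, s6}.
    At s2: p is false.
    At s5: p is false.
    At s6: p is false.
  So \Diamond p is false at s4.
Satisfying worlds: {s0, s1, s2, s3, s6}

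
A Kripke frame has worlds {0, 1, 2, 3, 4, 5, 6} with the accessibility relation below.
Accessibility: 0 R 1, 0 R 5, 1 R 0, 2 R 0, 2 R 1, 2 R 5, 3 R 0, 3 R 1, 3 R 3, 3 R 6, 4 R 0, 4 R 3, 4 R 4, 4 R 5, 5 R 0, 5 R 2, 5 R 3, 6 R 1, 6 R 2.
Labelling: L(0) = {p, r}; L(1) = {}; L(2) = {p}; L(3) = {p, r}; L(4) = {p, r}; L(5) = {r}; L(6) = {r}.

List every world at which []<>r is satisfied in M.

0, 1, 2, 4, 5, 6

Let φ = []<>r. Evaluate φ at each world:
  0 (successors {1, 5}): φ is true.
  1 (successors {0}): φ is true.
  2 (successors {0, 1, 5}): φ is true.
  3 (successors {0, 1, 3, 6}): φ is false.
  4 (successors {0, 3, 4, 5}): φ is true.
  5 (successors {0, 2, 3}): φ is true.
  6 (successors {1, 2}): φ is true.
For instance, at 0:
  At 0: []<>r requires <>r at every successor {1, 5}.
      At 1: <>r requires r at some successor in {0}.
        r holds at 0, so <>r is true at 1.
      At 5: <>r requires r at some successor in {0, 2, 3}.
        r holds at 0, so <>r is true at 5.
  So []<>r is true at 0.
Satisfying worlds: {0, 1, 2, 4, 5, 6}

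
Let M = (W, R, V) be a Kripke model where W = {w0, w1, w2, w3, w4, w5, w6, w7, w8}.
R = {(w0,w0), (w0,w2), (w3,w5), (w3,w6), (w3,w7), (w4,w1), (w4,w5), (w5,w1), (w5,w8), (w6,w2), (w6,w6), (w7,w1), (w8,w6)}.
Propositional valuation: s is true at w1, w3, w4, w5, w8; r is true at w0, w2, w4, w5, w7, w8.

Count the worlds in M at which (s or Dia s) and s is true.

Let φ = (s or Dia s) and s. Evaluate φ at each world:
  w0 (successors {w0, w2}): φ is false.
  w1 (successors ∅): φ is true.
  w2 (successors ∅): φ is false.
  w3 (successors {w5, w6, w7}): φ is true.
  w4 (successors {w1, w5}): φ is true.
  w5 (successors {w1, w8}): φ is true.
  w6 (successors {w2, w6}): φ is false.
  w7 (successors {w1}): φ is false.
  w8 (successors {w6}): φ is true.
For instance, at w8:
  At w8: s or Dia s is true, s is true, so (s or Dia s) and s is true.
    At w8: s is true, Dia s is false, so s or Dia s is true.
      At w8: Dia s requires s at some successor in {w6}.
        At w6: s is false.
      So Dia s is false at w8.
Satisfying worlds: {w1, w3, w4, w5, w8}

5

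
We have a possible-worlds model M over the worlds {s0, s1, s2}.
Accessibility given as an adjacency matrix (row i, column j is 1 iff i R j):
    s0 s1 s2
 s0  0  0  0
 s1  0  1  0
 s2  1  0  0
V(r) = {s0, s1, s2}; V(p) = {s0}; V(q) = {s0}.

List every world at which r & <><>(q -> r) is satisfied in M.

Let φ = r & <><>(q -> r). Evaluate φ at each world:
  s0 (successors ∅): φ is false.
  s1 (successors {s1}): φ is true.
  s2 (successors {s0}): φ is false.
For instance, at s2:
  At s2: r is true, <><>(q -> r) is false, so r & <><>(q -> r) is false.
    At s2: <><>(q -> r) requires <>(q -> r) at some successor in {s0}.
      At s0: <>(q -> r) is false.
    So <><>(q -> r) is false at s2.
Satisfying worlds: {s1}

s1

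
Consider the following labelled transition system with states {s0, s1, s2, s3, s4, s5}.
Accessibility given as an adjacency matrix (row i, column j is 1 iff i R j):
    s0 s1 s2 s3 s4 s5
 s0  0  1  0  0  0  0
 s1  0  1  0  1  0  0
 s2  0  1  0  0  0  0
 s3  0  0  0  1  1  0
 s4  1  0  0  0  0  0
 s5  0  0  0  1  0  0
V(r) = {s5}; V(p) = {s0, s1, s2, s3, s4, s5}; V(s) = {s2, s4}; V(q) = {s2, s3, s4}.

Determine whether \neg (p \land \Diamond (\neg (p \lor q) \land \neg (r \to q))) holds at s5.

Yes

At s5: p \land \Diamond (\neg (p \lor q) \land \neg (r \to q)) is false, so \neg (p \land \Diamond (\neg (p \lor q) \land \neg (r \to q))) is true.
  At s5: p is true, \Diamond (\neg (p \lor q) \land \neg (r \to q)) is false, so p \land \Diamond (\neg (p \lor q) \land \neg (r \to q)) is false.
    At s5: \Diamond (\neg (p \lor q) \land \neg (r \to q)) requires \neg (p \lor q) \land \neg (r \to q) at some successor in {s3}.
      At s3: \neg (p \lor q) \land \neg (r \to q) is false.
    So \Diamond (\neg (p \lor q) \land \neg (r \to q)) is false at s5.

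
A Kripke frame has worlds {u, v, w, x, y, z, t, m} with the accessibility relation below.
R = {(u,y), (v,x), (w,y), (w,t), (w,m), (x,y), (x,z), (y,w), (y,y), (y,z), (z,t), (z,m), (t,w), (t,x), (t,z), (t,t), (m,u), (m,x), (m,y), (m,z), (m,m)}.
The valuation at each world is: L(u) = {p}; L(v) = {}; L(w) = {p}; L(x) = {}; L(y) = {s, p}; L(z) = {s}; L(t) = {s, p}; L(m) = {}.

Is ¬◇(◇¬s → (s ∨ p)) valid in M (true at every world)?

Let φ = ¬◇(◇¬s → (s ∨ p)). Evaluate φ at each world:
  u (successors {y}): φ is false.
  v (successors {x}): φ is false.
  w (successors {y, t, m}): φ is false.
  x (successors {y, z}): φ is false.
  y (successors {w, y, z}): φ is false.
  z (successors {t, m}): φ is false.
  t (successors {w, x, z, t}): φ is false.
  m (successors {u, x, y, z, m}): φ is false.
Detail at u (counterexample):
  At u: ◇(◇¬s → (s ∨ p)) is true, so ¬◇(◇¬s → (s ∨ p)) is false.
    At u: ◇(◇¬s → (s ∨ p)) requires ◇¬s → (s ∨ p) at some successor in {y}.
      ◇¬s → (s ∨ p) holds at y, so ◇(◇¬s → (s ∨ p)) is true at u.

No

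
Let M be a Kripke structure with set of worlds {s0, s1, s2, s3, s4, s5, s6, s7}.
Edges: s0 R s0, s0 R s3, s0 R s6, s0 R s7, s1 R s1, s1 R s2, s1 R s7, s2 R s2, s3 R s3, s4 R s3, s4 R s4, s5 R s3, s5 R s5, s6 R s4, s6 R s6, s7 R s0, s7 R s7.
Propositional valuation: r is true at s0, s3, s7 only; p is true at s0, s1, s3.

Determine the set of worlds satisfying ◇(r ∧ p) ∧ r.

Recall that ◇ψ holds at a world iff ψ holds at some accessible world.
Let φ = ◇(r ∧ p) ∧ r. Evaluate φ at each world:
  s0 (successors {s0, s3, s6, s7}): φ is true.
  s1 (successors {s1, s2, s7}): φ is false.
  s2 (successors {s2}): φ is false.
  s3 (successors {s3}): φ is true.
  s4 (successors {s3, s4}): φ is false.
  s5 (successors {s3, s5}): φ is false.
  s6 (successors {s4, s6}): φ is false.
  s7 (successors {s0, s7}): φ is true.
For instance, at s0:
  At s0: ◇(r ∧ p) is true, r is true, so ◇(r ∧ p) ∧ r is true.
    At s0: ◇(r ∧ p) requires r ∧ p at some successor in {s0, s3, s6, s7}.
      r ∧ p holds at s0, so ◇(r ∧ p) is true at s0.
Satisfying worlds: {s0, s3, s7}

s0, s3, s7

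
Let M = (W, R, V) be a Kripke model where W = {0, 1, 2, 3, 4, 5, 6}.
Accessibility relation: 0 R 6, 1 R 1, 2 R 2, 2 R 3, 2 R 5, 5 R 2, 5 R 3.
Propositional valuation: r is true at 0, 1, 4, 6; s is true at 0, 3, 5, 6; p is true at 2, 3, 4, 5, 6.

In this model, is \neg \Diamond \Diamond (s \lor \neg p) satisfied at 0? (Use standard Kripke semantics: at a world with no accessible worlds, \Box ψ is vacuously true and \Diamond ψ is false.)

At 0: \Diamond \Diamond (s \lor \neg p) is false, so \neg \Diamond \Diamond (s \lor \neg p) is true.
  At 0: \Diamond \Diamond (s \lor \neg p) requires \Diamond (s \lor \neg p) at some successor in {6}.
    At 6: \Diamond (s \lor \neg p) is false.
  So \Diamond \Diamond (s \lor \neg p) is false at 0.

Yes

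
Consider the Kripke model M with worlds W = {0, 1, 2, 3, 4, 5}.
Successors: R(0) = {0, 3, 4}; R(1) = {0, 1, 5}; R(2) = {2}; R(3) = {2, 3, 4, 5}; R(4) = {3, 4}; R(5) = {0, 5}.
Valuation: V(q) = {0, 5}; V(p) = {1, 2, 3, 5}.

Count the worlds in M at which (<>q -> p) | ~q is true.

Recall that <>ψ holds at a world iff ψ holds at some accessible world.
Let φ = (<>q -> p) | ~q. Evaluate φ at each world:
  0 (successors {0, 3, 4}): φ is false.
  1 (successors {0, 1, 5}): φ is true.
  2 (successors {2}): φ is true.
  3 (successors {2, 3, 4, 5}): φ is true.
  4 (successors {3, 4}): φ is true.
  5 (successors {0, 5}): φ is true.
For instance, at 0:
  At 0: <>q -> p is false, ~q is false, so (<>q -> p) | ~q is false.
    At 0: <>q is true, p is false, so <>q -> p is false.
      At 0: <>q requires q at some successor in {0, 3, 4}.
        q holds at 0, so <>q is true at 0.
Satisfying worlds: {1, 2, 3, 4, 5}

5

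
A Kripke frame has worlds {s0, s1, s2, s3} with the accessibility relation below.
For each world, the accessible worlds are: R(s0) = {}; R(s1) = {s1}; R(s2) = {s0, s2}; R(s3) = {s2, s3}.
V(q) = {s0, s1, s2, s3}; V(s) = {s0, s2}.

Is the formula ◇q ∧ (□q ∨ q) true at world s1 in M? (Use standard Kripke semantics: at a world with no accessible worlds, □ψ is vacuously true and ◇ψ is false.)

Recall that □ψ holds at a world iff ψ holds at every accessible world, and ◇ψ holds iff ψ holds at some accessible world.
At s1: ◇q is true, □q ∨ q is true, so ◇q ∧ (□q ∨ q) is true.
  At s1: ◇q requires q at some successor in {s1}.
    q holds at s1, so ◇q is true at s1.
  At s1: □q is true, q is true, so □q ∨ q is true.
    At s1: □q requires q at every successor {s1}.
      At s1: q is true.
    So □q is true at s1.

Yes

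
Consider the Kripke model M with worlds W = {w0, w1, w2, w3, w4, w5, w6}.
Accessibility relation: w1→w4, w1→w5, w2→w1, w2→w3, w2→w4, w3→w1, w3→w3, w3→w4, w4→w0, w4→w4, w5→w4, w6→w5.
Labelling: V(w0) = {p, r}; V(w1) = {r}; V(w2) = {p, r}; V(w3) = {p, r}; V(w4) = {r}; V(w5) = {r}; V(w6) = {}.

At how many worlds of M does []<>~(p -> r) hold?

Let φ = []<>~(p -> r). Evaluate φ at each world:
  w0 (successors ∅): φ is true.
  w1 (successors {w4, w5}): φ is false.
  w2 (successors {w1, w3, w4}): φ is false.
  w3 (successors {w1, w3, w4}): φ is false.
  w4 (successors {w0, w4}): φ is false.
  w5 (successors {w4}): φ is false.
  w6 (successors {w5}): φ is false.
For instance, at w3:
  At w3: []<>~(p -> r) requires <>~(p -> r) at every successor {w1, w3, w4}.
    <>~(p -> r) fails at w1, so []<>~(p -> r) is false at w3.
      At w1: <>~(p -> r) requires ~(p -> r) at some successor in {w4, w5}.
        At w4: ~(p -> r) is false.
        At w5: ~(p -> r) is false.
      So <>~(p -> r) is false at w1.
Satisfying worlds: {w0}

1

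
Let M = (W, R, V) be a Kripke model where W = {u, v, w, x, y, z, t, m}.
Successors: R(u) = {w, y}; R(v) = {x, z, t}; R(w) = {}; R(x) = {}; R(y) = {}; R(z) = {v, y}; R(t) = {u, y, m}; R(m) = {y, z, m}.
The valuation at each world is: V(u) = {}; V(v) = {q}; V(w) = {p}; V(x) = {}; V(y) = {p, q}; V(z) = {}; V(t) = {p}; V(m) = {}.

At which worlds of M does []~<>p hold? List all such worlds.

Recall that []ψ holds at a world iff ψ holds at every accessible world, and <>ψ holds iff ψ holds at some accessible world.
Let φ = []~<>p. Evaluate φ at each world:
  u (successors {w, y}): φ is true.
  v (successors {x, z, t}): φ is false.
  w (successors ∅): φ is true.
  x (successors ∅): φ is true.
  y (successors ∅): φ is true.
  z (successors {v, y}): φ is false.
  t (successors {u, y, m}): φ is false.
  m (successors {y, z, m}): φ is false.
For instance, at v:
  At v: []~<>p requires ~<>p at every successor {x, z, t}.
    ~<>p fails at z, so []~<>p is false at v.
      At z: <>p is true, so ~<>p is false.
Satisfying worlds: {u, w, x, y}

u, w, x, y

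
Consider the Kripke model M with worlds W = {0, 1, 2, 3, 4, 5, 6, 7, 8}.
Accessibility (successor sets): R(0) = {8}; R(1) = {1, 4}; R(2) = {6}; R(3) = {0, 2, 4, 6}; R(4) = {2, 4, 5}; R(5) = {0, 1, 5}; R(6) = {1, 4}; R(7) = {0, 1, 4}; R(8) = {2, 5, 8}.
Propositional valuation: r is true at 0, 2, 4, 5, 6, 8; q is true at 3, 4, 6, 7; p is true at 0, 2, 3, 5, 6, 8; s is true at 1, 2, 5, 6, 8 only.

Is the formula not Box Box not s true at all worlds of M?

Let φ = not Box Box not s. Evaluate φ at each world:
  0 (successors {8}): φ is true.
  1 (successors {1, 4}): φ is true.
  2 (successors {6}): φ is true.
  3 (successors {0, 2, 4, 6}): φ is true.
  4 (successors {2, 4, 5}): φ is true.
  5 (successors {0, 1, 5}): φ is true.
  6 (successors {1, 4}): φ is true.
  7 (successors {0, 1, 4}): φ is true.
  8 (successors {2, 5, 8}): φ is true.
For instance, at 3:
  At 3: Box Box not s is false, so not Box Box not s is true.
    At 3: Box Box not s requires Box not s at every successor {0, 2, 4, 6}.
      Box not s fails at 0, so Box Box not s is false at 3.

Yes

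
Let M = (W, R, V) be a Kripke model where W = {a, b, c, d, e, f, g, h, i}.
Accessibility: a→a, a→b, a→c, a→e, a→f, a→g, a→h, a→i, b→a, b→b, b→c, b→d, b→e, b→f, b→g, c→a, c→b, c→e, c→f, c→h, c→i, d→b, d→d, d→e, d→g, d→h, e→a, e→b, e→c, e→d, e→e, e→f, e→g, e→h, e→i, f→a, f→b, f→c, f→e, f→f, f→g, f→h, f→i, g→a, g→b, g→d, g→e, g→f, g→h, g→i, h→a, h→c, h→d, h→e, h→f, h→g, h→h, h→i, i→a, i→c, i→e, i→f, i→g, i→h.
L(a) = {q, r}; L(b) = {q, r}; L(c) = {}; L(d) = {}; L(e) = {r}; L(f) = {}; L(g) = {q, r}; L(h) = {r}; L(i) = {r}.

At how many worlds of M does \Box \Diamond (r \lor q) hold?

9

Let φ = \Box \Diamond (r \lor q). Evaluate φ at each world:
  a (successors {a, b, c, e, f, g, h, i}): φ is true.
  b (successors {a, b, c, d, e, f, g}): φ is true.
  c (successors {a, b, e, f, h, i}): φ is true.
  d (successors {b, d, e, g, h}): φ is true.
  e (successors {a, b, c, d, e, f, g, h, i}): φ is true.
  f (successors {a, b, c, e, f, g, h, i}): φ is true.
  g (successors {a, b, d, e, f, h, i}): φ is true.
  h (successors {a, c, d, e, f, g, h, i}): φ is true.
  i (successors {a, c, e, f, g, h}): φ is true.
For instance, at f:
  At f: \Box \Diamond (r \lor q) requires \Diamond (r \lor q) at every successor {a, b, c, e, f, g, h, i}.
    At a: \Diamond (r \lor q) is true.
    At b: \Diamond (r \lor q) is true.
    At c: \Diamond (r \lor q) is true.
    At e: \Diamond (r \lor q) is true.
    At f: \Diamond (r \lor q) is true.
    At g: \Diamond (r \lor q) is true.
    At h: \Diamond (r \lor q) is true.
    At i: \Diamond (r \lor q) is true.
  So \Box \Diamond (r \lor q) is true at f.
Satisfying worlds: {a, b, c, d, e, f, g, h, i}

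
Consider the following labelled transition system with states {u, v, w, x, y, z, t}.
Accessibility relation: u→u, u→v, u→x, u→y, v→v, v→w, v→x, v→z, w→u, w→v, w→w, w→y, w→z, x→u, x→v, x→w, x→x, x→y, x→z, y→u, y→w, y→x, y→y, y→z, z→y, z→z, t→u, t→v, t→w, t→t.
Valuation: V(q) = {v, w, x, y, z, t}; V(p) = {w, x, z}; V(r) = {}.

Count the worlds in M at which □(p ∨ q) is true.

Recall that □ψ holds at a world iff ψ holds at every accessible world, and ◇ψ holds iff ψ holds at some accessible world.
Let φ = □(p ∨ q). Evaluate φ at each world:
  u (successors {u, v, x, y}): φ is false.
  v (successors {v, w, x, z}): φ is true.
  w (successors {u, v, w, y, z}): φ is false.
  x (successors {u, v, w, x, y, z}): φ is false.
  y (successors {u, w, x, y, z}): φ is false.
  z (successors {y, z}): φ is true.
  t (successors {u, v, w, t}): φ is false.
For instance, at t:
  At t: □(p ∨ q) requires p ∨ q at every successor {u, v, w, t}.
    p ∨ q fails at u, so □(p ∨ q) is false at t.
Satisfying worlds: {v, z}

2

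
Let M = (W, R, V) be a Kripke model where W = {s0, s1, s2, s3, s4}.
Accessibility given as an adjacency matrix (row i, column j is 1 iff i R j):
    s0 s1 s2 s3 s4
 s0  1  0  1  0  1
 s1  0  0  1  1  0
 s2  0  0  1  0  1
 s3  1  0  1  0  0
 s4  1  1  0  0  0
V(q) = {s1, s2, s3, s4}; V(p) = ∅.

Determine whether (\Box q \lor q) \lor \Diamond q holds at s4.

Recall that \Box ψ holds at a world iff ψ holds at every accessible world, and \Diamond ψ holds iff ψ holds at some accessible world.
At s4: \Box q \lor q is true, \Diamond q is true, so (\Box q \lor q) \lor \Diamond q is true.
  At s4: \Box q is false, q is true, so \Box q \lor q is true.
    At s4: \Box q requires q at every successor {s0, s1}.
      q fails at s0, so \Box q is false at s4.
  At s4: \Diamond q requires q at some successor in {s0, s1}.
    q holds at s1, so \Diamond q is true at s4.

Yes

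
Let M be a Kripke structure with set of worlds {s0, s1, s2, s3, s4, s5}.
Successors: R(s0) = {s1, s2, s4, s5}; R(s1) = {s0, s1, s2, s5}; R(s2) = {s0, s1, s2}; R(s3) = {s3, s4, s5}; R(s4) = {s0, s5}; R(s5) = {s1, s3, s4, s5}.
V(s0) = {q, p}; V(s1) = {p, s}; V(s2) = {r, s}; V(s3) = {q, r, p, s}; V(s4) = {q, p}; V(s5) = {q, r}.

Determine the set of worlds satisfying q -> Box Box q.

s1, s2

Let φ = q -> Box Box q. Evaluate φ at each world:
  s0 (successors {s1, s2, s4, s5}): φ is false.
  s1 (successors {s0, s1, s2, s5}): φ is true.
  s2 (successors {s0, s1, s2}): φ is true.
  s3 (successors {s3, s4, s5}): φ is false.
  s4 (successors {s0, s5}): φ is false.
  s5 (successors {s1, s3, s4, s5}): φ is false.
For instance, at s5:
  At s5: q is true, Box Box q is false, so q -> Box Box q is false.
    At s5: Box Box q requires Box q at every successor {s1, s3, s4, s5}.
      Box q fails at s1, so Box Box q is false at s5.
Satisfying worlds: {s1, s2}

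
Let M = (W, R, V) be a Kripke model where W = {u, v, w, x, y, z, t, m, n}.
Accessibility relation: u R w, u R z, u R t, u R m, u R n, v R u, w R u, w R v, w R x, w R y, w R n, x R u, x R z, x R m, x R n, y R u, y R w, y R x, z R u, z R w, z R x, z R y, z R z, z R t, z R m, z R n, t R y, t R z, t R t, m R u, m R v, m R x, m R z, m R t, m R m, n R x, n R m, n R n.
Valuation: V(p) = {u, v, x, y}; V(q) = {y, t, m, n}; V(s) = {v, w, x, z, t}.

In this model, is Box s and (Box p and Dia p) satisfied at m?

At m: Box s is false, Box p and Dia p is false, so Box s and (Box p and Dia p) is false.
  At m: Box s requires s at every successor {u, v, x, z, t, m}.
    s fails at u, so Box s is false at m.
  At m: Box p is false, Dia p is true, so Box p and Dia p is false.
    At m: Box p requires p at every successor {u, v, x, z, t, m}.
      p fails at z, so Box p is false at m.
    At m: Dia p requires p at some successor in {u, v, x, z, t, m}.
      p holds at u, so Dia p is true at m.

No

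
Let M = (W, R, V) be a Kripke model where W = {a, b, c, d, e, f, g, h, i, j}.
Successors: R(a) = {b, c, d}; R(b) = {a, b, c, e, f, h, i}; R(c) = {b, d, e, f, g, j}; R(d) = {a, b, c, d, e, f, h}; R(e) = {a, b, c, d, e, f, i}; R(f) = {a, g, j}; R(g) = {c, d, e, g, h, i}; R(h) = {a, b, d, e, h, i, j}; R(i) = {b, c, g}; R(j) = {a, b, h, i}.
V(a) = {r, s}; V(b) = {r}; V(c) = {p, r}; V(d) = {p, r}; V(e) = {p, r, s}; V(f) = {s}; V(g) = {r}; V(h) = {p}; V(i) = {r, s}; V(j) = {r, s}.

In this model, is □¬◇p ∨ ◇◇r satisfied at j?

At j: □¬◇p is false, ◇◇r is true, so □¬◇p ∨ ◇◇r is true.
  At j: □¬◇p requires ¬◇p at every successor {a, b, h, i}.
    ¬◇p fails at a, so □¬◇p is false at j.
      At a: ◇p is true, so ¬◇p is false.
  At j: ◇◇r requires ◇r at some successor in {a, b, h, i}.
    ◇r holds at a, so ◇◇r is true at j.
      At a: ◇r requires r at some successor in {b, c, d}.
        r holds at b, so ◇r is true at a.

Yes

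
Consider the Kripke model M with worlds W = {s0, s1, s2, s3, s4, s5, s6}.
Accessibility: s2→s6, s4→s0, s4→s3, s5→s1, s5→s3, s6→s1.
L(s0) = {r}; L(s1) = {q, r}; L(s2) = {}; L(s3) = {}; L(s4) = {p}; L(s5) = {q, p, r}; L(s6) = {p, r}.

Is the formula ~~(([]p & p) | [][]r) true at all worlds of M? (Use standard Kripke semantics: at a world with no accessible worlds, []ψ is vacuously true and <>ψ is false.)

Yes

Let φ = ~~(([]p & p) | [][]r). Evaluate φ at each world:
  s0 (successors ∅): φ is true.
  s1 (successors ∅): φ is true.
  s2 (successors {s6}): φ is true.
  s3 (successors ∅): φ is true.
  s4 (successors {s0, s3}): φ is true.
  s5 (successors {s1, s3}): φ is true.
  s6 (successors {s1}): φ is true.
For instance, at s5:
  At s5: ~(([]p & p) | [][]r) is false, so ~~(([]p & p) | [][]r) is true.
    At s5: ([]p & p) | [][]r is true, so ~(([]p & p) | [][]r) is false.
      At s5: []p & p is false, [][]r is true, so ([]p & p) | [][]r is true.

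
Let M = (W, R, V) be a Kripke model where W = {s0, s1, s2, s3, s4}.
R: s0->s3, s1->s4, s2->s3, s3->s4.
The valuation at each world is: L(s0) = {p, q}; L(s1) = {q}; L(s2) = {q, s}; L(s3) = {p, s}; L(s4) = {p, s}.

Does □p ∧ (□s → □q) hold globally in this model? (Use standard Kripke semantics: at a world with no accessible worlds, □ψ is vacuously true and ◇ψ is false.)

No

Let φ = □p ∧ (□s → □q). Evaluate φ at each world:
  s0 (successors {s3}): φ is false.
  s1 (successors {s4}): φ is false.
  s2 (successors {s3}): φ is false.
  s3 (successors {s4}): φ is false.
  s4 (successors ∅): φ is true.
Detail at s0 (counterexample):
  At s0: □p is true, □s → □q is false, so □p ∧ (□s → □q) is false.
    At s0: □p requires p at every successor {s3}.
      At s3: p is true.
    So □p is true at s0.
    At s0: □s is true, □q is false, so □s → □q is false.
      At s0: □s requires s at every successor {s3}.
        At s3: s is true.
      So □s is true at s0.
      At s0: □q requires q at every successor {s3}.
        q fails at s3, so □q is false at s0.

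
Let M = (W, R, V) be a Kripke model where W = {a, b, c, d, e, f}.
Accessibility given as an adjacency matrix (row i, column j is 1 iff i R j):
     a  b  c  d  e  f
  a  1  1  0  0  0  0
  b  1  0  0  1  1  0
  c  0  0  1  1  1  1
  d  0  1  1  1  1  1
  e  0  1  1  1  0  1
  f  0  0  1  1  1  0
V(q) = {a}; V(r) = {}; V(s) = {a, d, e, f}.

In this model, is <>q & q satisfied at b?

Recall that <>ψ holds at a world iff ψ holds at some accessible world.
At b: <>q is true, q is false, so <>q & q is false.
  At b: <>q requires q at some successor in {a, d, e}.
    q holds at a, so <>q is true at b.

No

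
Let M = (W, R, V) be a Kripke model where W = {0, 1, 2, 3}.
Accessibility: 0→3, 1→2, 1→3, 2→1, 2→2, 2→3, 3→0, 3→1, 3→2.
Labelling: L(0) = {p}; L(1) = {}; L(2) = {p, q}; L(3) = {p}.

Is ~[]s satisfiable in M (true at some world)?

Yes

Let φ = ~[]s. Evaluate φ at each world:
  0 (successors {3}): φ is true.
  1 (successors {2, 3}): φ is true.
  2 (successors {1, 2, 3}): φ is true.
  3 (successors {0, 1, 2}): φ is true.
Detail at 0 (witness):
  At 0: []s is false, so ~[]s is true.
    At 0: []s requires s at every successor {3}.
      s fails at 3, so []s is false at 0.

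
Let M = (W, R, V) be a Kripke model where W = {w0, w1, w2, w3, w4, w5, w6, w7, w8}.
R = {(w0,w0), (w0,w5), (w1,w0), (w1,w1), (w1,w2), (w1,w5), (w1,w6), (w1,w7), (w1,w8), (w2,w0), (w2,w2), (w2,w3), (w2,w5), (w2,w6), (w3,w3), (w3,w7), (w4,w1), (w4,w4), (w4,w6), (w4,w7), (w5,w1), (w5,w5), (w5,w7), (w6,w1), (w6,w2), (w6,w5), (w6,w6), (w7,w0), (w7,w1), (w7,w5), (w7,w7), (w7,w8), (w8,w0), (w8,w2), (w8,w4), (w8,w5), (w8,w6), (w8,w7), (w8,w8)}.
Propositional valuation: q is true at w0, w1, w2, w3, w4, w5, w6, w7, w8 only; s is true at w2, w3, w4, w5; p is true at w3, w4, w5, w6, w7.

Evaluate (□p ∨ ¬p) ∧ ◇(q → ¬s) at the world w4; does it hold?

At w4: □p ∨ ¬p is false, ◇(q → ¬s) is true, so (□p ∨ ¬p) ∧ ◇(q → ¬s) is false.
  At w4: □p is false, ¬p is false, so □p ∨ ¬p is false.
    At w4: □p requires p at every successor {w1, w4, w6, w7}.
      p fails at w1, so □p is false at w4.
  At w4: ◇(q → ¬s) requires q → ¬s at some successor in {w1, w4, w6, w7}.
    q → ¬s holds at w1, so ◇(q → ¬s) is true at w4.

No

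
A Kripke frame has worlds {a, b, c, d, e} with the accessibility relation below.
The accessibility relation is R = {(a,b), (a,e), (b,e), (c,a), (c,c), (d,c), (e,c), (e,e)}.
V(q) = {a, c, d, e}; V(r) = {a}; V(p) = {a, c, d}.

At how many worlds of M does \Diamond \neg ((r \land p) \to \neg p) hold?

Recall that \Diamond ψ holds at a world iff ψ holds at some accessible world.
Let φ = \Diamond \neg ((r \land p) \to \neg p). Evaluate φ at each world:
  a (successors {b, e}): φ is false.
  b (successors {e}): φ is false.
  c (successors {a, c}): φ is true.
  d (successors {c}): φ is false.
  e (successors {c, e}): φ is false.
For instance, at e:
  At e: \Diamond \neg ((r \land p) \to \neg p) requires \neg ((r \land p) \to \neg p) at some successor in {c, e}.
    At c: \neg ((r \land p) \to \neg p) is false.
    At e: \neg ((r \land p) \to \neg p) is false.
  So \Diamond \neg ((r \land p) \to \neg p) is false at e.
Satisfying worlds: {c}

1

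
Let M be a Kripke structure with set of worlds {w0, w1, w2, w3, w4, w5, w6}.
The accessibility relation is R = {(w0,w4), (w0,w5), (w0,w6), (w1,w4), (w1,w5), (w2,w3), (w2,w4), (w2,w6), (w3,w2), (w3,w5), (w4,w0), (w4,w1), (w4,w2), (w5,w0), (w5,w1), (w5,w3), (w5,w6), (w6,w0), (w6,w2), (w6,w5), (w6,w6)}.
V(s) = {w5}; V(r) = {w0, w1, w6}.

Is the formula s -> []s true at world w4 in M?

At w4: s is false, []s is false, so s -> []s is true.
  At w4: []s requires s at every successor {w0, w1, w2}.
    s fails at w0, so []s is false at w4.

Yes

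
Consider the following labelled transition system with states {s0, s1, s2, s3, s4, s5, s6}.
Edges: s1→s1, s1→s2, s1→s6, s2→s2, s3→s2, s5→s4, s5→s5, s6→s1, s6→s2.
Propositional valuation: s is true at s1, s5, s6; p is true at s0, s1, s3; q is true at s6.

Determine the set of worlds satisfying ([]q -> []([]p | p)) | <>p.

s0, s1, s2, s3, s4, s5, s6

Let φ = ([]q -> []([]p | p)) | <>p. Evaluate φ at each world:
  s0 (successors ∅): φ is true.
  s1 (successors {s1, s2, s6}): φ is true.
  s2 (successors {s2}): φ is true.
  s3 (successors {s2}): φ is true.
  s4 (successors ∅): φ is true.
  s5 (successors {s4, s5}): φ is true.
  s6 (successors {s1, s2}): φ is true.
For instance, at s5:
  At s5: []q -> []([]p | p) is true, <>p is false, so ([]q -> []([]p | p)) | <>p is true.
    At s5: []q is false, []([]p | p) is false, so []q -> []([]p | p) is true.
      At s5: []q requires q at every successor {s4, s5}.
        q fails at s4, so []q is false at s5.
      At s5: []([]p | p) requires []p | p at every successor {s4, s5}.
        []p | p fails at s5, so []([]p | p) is false at s5.
    At s5: <>p requires p at some successor in {s4, s5}.
      At s4: p is false.
      At s5: p is false.
    So <>p is false at s5.
Satisfying worlds: {s0, s1, s2, s3, s4, s5, s6}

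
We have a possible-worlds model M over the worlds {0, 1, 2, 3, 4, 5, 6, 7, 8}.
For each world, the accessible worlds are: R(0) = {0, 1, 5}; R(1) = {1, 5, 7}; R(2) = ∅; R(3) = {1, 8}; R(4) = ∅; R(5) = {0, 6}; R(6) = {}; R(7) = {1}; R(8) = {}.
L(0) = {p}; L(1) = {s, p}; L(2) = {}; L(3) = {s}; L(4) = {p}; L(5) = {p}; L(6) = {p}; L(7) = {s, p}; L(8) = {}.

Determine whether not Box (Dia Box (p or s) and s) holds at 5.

Yes

At 5: Box (Dia Box (p or s) and s) is false, so not Box (Dia Box (p or s) and s) is true.
  At 5: Box (Dia Box (p or s) and s) requires Dia Box (p or s) and s at every successor {0, 6}.
    Dia Box (p or s) and s fails at 0, so Box (Dia Box (p or s) and s) is false at 5.
      At 0: Dia Box (p or s) is true, s is false, so Dia Box (p or s) and s is false.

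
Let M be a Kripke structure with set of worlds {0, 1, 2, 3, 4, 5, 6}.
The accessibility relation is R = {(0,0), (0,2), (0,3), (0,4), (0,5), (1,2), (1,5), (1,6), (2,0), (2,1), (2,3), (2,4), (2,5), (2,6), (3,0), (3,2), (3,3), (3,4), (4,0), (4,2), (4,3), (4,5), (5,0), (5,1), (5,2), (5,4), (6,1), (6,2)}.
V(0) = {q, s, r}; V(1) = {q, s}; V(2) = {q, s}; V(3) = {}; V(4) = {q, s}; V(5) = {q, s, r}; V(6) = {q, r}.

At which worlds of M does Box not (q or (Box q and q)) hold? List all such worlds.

none

Let φ = Box not (q or (Box q and q)). Evaluate φ at each world:
  0 (successors {0, 2, 3, 4, 5}): φ is false.
  1 (successors {2, 5, 6}): φ is false.
  2 (successors {0, 1, 3, 4, 5, 6}): φ is false.
  3 (successors {0, 2, 3, 4}): φ is false.
  4 (successors {0, 2, 3, 5}): φ is false.
  5 (successors {0, 1, 2, 4}): φ is false.
  6 (successors {1, 2}): φ is false.
For instance, at 1:
  At 1: Box not (q or (Box q and q)) requires not (q or (Box q and q)) at every successor {2, 5, 6}.
    not (q or (Box q and q)) fails at 2, so Box not (q or (Box q and q)) is false at 1.
      At 2: q or (Box q and q) is true, so not (q or (Box q and q)) is false.
Satisfying worlds: none.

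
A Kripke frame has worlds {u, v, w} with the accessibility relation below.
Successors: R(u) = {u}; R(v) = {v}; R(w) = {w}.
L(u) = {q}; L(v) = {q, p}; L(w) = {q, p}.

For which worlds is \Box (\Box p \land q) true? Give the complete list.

Recall that \Box ψ holds at a world iff ψ holds at every accessible world, and \Diamond ψ holds iff ψ holds at some accessible world.
Let φ = \Box (\Box p \land q). Evaluate φ at each world:
  u (successors {u}): φ is false.
  v (successors {v}): φ is true.
  w (successors {w}): φ is true.
For instance, at w:
  At w: \Box (\Box p \land q) requires \Box p \land q at every successor {w}.
      At w: \Box p is true, q is true, so \Box p \land q is true.
  So \Box (\Box p \land q) is true at w.
Satisfying worlds: {v, w}

v, w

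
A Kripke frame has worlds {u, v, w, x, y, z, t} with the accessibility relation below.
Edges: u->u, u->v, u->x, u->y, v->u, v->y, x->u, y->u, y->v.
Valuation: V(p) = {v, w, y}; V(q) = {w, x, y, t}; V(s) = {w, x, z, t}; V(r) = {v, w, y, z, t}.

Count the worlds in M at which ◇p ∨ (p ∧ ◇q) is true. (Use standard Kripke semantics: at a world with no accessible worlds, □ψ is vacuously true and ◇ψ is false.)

Let φ = ◇p ∨ (p ∧ ◇q). Evaluate φ at each world:
  u (successors {u, v, x, y}): φ is true.
  v (successors {u, y}): φ is true.
  w (successors ∅): φ is false.
  x (successors {u}): φ is false.
  y (successors {u, v}): φ is true.
  z (successors ∅): φ is false.
  t (successors ∅): φ is false.
For instance, at x:
  At x: ◇p is false, p ∧ ◇q is false, so ◇p ∨ (p ∧ ◇q) is false.
    At x: ◇p requires p at some successor in {u}.
      At u: p is false.
    So ◇p is false at x.
    At x: p is false, ◇q is false, so p ∧ ◇q is false.
      At x: ◇q requires q at some successor in {u}.
        At u: q is false.
      So ◇q is false at x.
Satisfying worlds: {u, v, y}

3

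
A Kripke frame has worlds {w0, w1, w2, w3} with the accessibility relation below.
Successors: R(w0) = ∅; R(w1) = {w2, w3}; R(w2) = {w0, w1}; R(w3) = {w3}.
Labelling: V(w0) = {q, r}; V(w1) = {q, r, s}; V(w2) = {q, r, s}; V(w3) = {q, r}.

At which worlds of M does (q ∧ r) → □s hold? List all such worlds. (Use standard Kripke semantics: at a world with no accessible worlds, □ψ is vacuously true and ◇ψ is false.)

Let φ = (q ∧ r) → □s. Evaluate φ at each world:
  w0 (successors ∅): φ is true.
  w1 (successors {w2, w3}): φ is false.
  w2 (successors {w0, w1}): φ is false.
  w3 (successors {w3}): φ is false.
For instance, at w1:
  At w1: q ∧ r is true, □s is false, so (q ∧ r) → □s is false.
    At w1: □s requires s at every successor {w2, w3}.
      s fails at w3, so □s is false at w1.
Satisfying worlds: {w0}

w0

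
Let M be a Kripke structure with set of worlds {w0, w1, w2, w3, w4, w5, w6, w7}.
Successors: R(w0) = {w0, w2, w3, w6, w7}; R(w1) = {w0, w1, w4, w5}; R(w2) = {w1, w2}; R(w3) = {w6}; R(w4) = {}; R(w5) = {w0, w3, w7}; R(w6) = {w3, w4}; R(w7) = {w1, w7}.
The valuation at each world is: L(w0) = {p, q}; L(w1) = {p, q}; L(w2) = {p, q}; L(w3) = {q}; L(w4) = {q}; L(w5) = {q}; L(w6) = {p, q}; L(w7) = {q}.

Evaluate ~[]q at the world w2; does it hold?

No

Recall that []ψ holds at a world iff ψ holds at every accessible world, and <>ψ holds iff ψ holds at some accessible world.
At w2: []q is true, so ~[]q is false.
  At w2: []q requires q at every successor {w1, w2}.
    At w1: q is true.
    At w2: q is true.
  So []q is true at w2.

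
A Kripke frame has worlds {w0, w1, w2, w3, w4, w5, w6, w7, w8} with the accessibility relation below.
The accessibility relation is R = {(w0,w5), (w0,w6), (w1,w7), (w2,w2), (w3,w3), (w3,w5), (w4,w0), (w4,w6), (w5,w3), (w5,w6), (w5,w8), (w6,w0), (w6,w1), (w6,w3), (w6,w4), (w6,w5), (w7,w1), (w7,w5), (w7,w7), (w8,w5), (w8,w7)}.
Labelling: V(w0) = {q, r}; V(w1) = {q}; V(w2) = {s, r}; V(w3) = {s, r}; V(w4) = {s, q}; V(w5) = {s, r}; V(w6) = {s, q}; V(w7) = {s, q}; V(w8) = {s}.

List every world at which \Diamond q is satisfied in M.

Let φ = \Diamond q. Evaluate φ at each world:
  w0 (successors {w5, w6}): φ is true.
  w1 (successors {w7}): φ is true.
  w2 (successors {w2}): φ is false.
  w3 (successors {w3, w5}): φ is false.
  w4 (successors {w0, w6}): φ is true.
  w5 (successors {w3, w6, w8}): φ is true.
  w6 (successors {w0, w1, w3, w4, w5}): φ is true.
  w7 (successors {w1, w5, w7}): φ is true.
  w8 (successors {w5, w7}): φ is true.
For instance, at w6:
  At w6: \Diamond q requires q at some successor in {w0, w1, w3, w4, w5}.
    q holds at w0, so \Diamond q is true at w6.
Satisfying worlds: {w0, w1, w4, w5, w6, w7, w8}

w0, w1, w4, w5, w6, w7, w8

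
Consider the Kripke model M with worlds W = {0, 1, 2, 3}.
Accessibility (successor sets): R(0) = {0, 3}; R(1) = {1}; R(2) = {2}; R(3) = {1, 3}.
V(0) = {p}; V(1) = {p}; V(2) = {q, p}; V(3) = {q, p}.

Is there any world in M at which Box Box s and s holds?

Recall that Box ψ holds at a world iff ψ holds at every accessible world, and Dia ψ holds iff ψ holds at some accessible world.
Let φ = Box Box s and s. Evaluate φ at each world:
  0 (successors {0, 3}): φ is false.
  1 (successors {1}): φ is false.
  2 (successors {2}): φ is false.
  3 (successors {1, 3}): φ is false.
For instance, at 0:
  At 0: Box Box s is false, s is false, so Box Box s and s is false.
    At 0: Box Box s requires Box s at every successor {0, 3}.
      Box s fails at 0, so Box Box s is false at 0.

No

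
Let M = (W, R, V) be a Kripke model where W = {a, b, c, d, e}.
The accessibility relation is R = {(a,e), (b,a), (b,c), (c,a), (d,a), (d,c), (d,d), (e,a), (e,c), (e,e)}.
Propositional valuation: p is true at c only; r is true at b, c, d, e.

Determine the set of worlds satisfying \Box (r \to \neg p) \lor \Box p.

a, c

Let φ = \Box (r \to \neg p) \lor \Box p. Evaluate φ at each world:
  a (successors {e}): φ is true.
  b (successors {a, c}): φ is false.
  c (successors {a}): φ is true.
  d (successors {a, c, d}): φ is false.
  e (successors {a, c, e}): φ is false.
For instance, at c:
  At c: \Box (r \to \neg p) is true, \Box p is false, so \Box (r \to \neg p) \lor \Box p is true.
    At c: \Box (r \to \neg p) requires r \to \neg p at every successor {a}.
      At a: r \to \neg p is true.
    So \Box (r \to \neg p) is true at c.
    At c: \Box p requires p at every successor {a}.
      p fails at a, so \Box p is false at c.
Satisfying worlds: {a, c}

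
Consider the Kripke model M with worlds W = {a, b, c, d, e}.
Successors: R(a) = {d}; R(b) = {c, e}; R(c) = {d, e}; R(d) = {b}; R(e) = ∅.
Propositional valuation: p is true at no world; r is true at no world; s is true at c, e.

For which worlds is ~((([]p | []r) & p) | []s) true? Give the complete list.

Let φ = ~((([]p | []r) & p) | []s). Evaluate φ at each world:
  a (successors {d}): φ is true.
  b (successors {c, e}): φ is false.
  c (successors {d, e}): φ is true.
  d (successors {b}): φ is true.
  e (successors ∅): φ is false.
For instance, at b:
  At b: (([]p | []r) & p) | []s is true, so ~((([]p | []r) & p) | []s) is false.
    At b: ([]p | []r) & p is false, []s is true, so (([]p | []r) & p) | []s is true.
      At b: []p | []r is false, p is false, so ([]p | []r) & p is false.
      At b: []s requires s at every successor {c, e}.
        At c: s is true.
        At e: s is true.
      So []s is true at b.
Satisfying worlds: {a, c, d}

a, c, d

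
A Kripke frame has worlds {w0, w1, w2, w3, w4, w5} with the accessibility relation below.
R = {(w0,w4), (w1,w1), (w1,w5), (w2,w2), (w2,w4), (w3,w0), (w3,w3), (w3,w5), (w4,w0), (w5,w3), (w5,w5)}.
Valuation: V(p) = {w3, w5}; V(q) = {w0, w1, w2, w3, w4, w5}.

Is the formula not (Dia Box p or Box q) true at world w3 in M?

No

At w3: Dia Box p or Box q is true, so not (Dia Box p or Box q) is false.
  At w3: Dia Box p is true, Box q is true, so Dia Box p or Box q is true.
    At w3: Dia Box p requires Box p at some successor in {w0, w3, w5}.
      Box p holds at w5, so Dia Box p is true at w3.
    At w3: Box q requires q at every successor {w0, w3, w5}.
      At w0: q is true.
      At w3: q is true.
      At w5: q is true.
    So Box q is true at w3.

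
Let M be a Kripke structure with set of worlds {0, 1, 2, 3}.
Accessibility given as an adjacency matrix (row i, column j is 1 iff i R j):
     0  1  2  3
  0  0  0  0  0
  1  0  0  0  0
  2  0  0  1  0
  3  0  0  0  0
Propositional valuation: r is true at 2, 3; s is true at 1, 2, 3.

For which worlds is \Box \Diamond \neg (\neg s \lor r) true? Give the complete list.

Let φ = \Box \Diamond \neg (\neg s \lor r). Evaluate φ at each world:
  0 (successors ∅): φ is true.
  1 (successors ∅): φ is true.
  2 (successors {2}): φ is false.
  3 (successors ∅): φ is true.
For instance, at 2:
  At 2: \Box \Diamond \neg (\neg s \lor r) requires \Diamond \neg (\neg s \lor r) at every successor {2}.
    \Diamond \neg (\neg s \lor r) fails at 2, so \Box \Diamond \neg (\neg s \lor r) is false at 2.
      At 2: \Diamond \neg (\neg s \lor r) requires \neg (\neg s \lor r) at some successor in {2}.
        At 2: \neg (\neg s \lor r) is false.
      So \Diamond \neg (\neg s \lor r) is false at 2.
Satisfying worlds: {0, 1, 3}

0, 1, 3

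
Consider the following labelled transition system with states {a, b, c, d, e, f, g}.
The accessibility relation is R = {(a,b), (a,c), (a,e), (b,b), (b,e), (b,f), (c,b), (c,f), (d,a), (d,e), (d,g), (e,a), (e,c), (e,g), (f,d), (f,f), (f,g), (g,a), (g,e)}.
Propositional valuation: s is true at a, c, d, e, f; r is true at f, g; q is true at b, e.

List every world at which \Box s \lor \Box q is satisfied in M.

Recall that \Box ψ holds at a world iff ψ holds at every accessible world, and \Diamond ψ holds iff ψ holds at some accessible world.
Let φ = \Box s \lor \Box q. Evaluate φ at each world:
  a (successors {b, c, e}): φ is false.
  b (successors {b, e, f}): φ is false.
  c (successors {b, f}): φ is false.
  d (successors {a, e, g}): φ is false.
  e (successors {a, c, g}): φ is false.
  f (successors {d, f, g}): φ is false.
  g (successors {a, e}): φ is true.
For instance, at a:
  At a: \Box s is false, \Box q is false, so \Box s \lor \Box q is false.
    At a: \Box s requires s at every successor {b, c, e}.
      s fails at b, so \Box s is false at a.
    At a: \Box q requires q at every successor {b, c, e}.
      q fails at c, so \Box q is false at a.
Satisfying worlds: {g}

g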